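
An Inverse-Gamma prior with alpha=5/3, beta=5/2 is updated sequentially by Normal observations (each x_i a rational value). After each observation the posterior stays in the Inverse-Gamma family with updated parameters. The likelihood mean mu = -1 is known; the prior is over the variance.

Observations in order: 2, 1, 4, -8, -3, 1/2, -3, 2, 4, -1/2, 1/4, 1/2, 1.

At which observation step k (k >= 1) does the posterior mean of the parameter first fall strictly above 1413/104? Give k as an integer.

k = 4

obs 1: x=2 → posterior Inverse-Gamma(13/6, 7)
obs 2: x=1 → posterior Inverse-Gamma(8/3, 9)
obs 3: x=4 → posterior Inverse-Gamma(19/6, 43/2)
obs 4: x=-8 → posterior Inverse-Gamma(11/3, 46)
obs 5: x=-3 → posterior Inverse-Gamma(25/6, 48)
obs 6: x=1/2 → posterior Inverse-Gamma(14/3, 393/8)
obs 7: x=-3 → posterior Inverse-Gamma(31/6, 409/8)
obs 8: x=2 → posterior Inverse-Gamma(17/3, 445/8)
obs 9: x=4 → posterior Inverse-Gamma(37/6, 545/8)
obs 10: x=-1/2 → posterior Inverse-Gamma(20/3, 273/4)
obs 11: x=1/4 → posterior Inverse-Gamma(43/6, 2209/32)
obs 12: x=1/2 → posterior Inverse-Gamma(23/3, 2245/32)
obs 13: x=1 → posterior Inverse-Gamma(49/6, 2309/32)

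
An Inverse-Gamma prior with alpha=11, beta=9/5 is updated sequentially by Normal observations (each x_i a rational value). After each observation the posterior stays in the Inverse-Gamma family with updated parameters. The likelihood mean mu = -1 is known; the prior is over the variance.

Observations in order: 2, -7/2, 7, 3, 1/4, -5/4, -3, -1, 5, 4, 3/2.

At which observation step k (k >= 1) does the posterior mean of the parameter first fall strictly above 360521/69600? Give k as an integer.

k = 10

obs 1: x=2 → posterior Inverse-Gamma(23/2, 63/10)
obs 2: x=-7/2 → posterior Inverse-Gamma(12, 377/40)
obs 3: x=7 → posterior Inverse-Gamma(25/2, 1657/40)
obs 4: x=3 → posterior Inverse-Gamma(13, 1977/40)
obs 5: x=1/4 → posterior Inverse-Gamma(27/2, 8033/160)
obs 6: x=-5/4 → posterior Inverse-Gamma(14, 4019/80)
obs 7: x=-3 → posterior Inverse-Gamma(29/2, 4179/80)
obs 8: x=-1 → posterior Inverse-Gamma(15, 4179/80)
obs 9: x=5 → posterior Inverse-Gamma(31/2, 5619/80)
obs 10: x=4 → posterior Inverse-Gamma(16, 6619/80)
obs 11: x=3/2 → posterior Inverse-Gamma(33/2, 6869/80)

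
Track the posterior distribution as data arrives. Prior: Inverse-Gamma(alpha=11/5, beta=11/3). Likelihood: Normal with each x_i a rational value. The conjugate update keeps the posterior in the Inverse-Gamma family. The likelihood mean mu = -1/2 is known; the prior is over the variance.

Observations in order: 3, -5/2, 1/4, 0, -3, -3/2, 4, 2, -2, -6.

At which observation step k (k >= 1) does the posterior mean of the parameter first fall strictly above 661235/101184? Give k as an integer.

k = 10

obs 1: x=3 → posterior Inverse-Gamma(27/10, 235/24)
obs 2: x=-5/2 → posterior Inverse-Gamma(16/5, 283/24)
obs 3: x=1/4 → posterior Inverse-Gamma(37/10, 1159/96)
obs 4: x=0 → posterior Inverse-Gamma(21/5, 1171/96)
obs 5: x=-3 → posterior Inverse-Gamma(47/10, 1471/96)
obs 6: x=-3/2 → posterior Inverse-Gamma(26/5, 1519/96)
obs 7: x=4 → posterior Inverse-Gamma(57/10, 2491/96)
obs 8: x=2 → posterior Inverse-Gamma(31/5, 2791/96)
obs 9: x=-2 → posterior Inverse-Gamma(67/10, 2899/96)
obs 10: x=-6 → posterior Inverse-Gamma(36/5, 4351/96)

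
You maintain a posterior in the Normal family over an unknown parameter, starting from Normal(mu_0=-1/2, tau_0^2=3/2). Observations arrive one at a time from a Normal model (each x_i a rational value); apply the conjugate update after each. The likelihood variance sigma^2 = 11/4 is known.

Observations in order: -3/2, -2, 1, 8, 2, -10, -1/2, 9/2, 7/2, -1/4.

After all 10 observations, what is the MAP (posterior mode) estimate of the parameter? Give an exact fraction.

23/71

obs 1: x=-3/2 → posterior Normal(-29/34, 33/34)
obs 2: x=-2 → posterior Normal(-53/46, 33/46)
obs 3: x=1 → posterior Normal(-41/58, 33/58)
obs 4: x=8 → posterior Normal(11/14, 33/70)
obs 5: x=2 → posterior Normal(79/82, 33/82)
obs 6: x=-10 → posterior Normal(-41/94, 33/94)
obs 7: x=-1/2 → posterior Normal(-47/106, 33/106)
obs 8: x=9/2 → posterior Normal(7/118, 33/118)
obs 9: x=7/2 → posterior Normal(49/130, 33/130)
obs 10: x=-1/4 → posterior Normal(23/71, 33/142)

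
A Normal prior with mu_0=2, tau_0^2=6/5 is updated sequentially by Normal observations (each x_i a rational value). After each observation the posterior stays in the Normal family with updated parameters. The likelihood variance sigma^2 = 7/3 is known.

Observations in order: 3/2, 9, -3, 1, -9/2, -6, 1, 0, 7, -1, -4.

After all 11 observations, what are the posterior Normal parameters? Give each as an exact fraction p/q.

mu_0=88/233, tau_0^2=42/233

obs 1: x=3/2 → posterior Normal(97/53, 42/53)
obs 2: x=9 → posterior Normal(259/71, 42/71)
obs 3: x=-3 → posterior Normal(205/89, 42/89)
obs 4: x=1 → posterior Normal(223/107, 42/107)
obs 5: x=-9/2 → posterior Normal(142/125, 42/125)
obs 6: x=-6 → posterior Normal(34/143, 42/143)
obs 7: x=1 → posterior Normal(52/161, 6/23)
obs 8: x=0 → posterior Normal(52/179, 42/179)
obs 9: x=7 → posterior Normal(178/197, 42/197)
obs 10: x=-1 → posterior Normal(32/43, 42/215)
obs 11: x=-4 → posterior Normal(88/233, 42/233)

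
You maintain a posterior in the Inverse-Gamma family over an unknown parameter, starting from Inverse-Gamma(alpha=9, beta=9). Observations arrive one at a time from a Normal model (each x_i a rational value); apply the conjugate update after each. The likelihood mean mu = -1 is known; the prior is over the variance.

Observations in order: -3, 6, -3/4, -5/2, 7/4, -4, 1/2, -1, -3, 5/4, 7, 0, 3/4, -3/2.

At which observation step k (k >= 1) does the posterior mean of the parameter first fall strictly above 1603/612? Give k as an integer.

k = 2

obs 1: x=-3 → posterior Inverse-Gamma(19/2, 11)
obs 2: x=6 → posterior Inverse-Gamma(10, 71/2)
obs 3: x=-3/4 → posterior Inverse-Gamma(21/2, 1137/32)
obs 4: x=-5/2 → posterior Inverse-Gamma(11, 1173/32)
obs 5: x=7/4 → posterior Inverse-Gamma(23/2, 647/16)
obs 6: x=-4 → posterior Inverse-Gamma(12, 719/16)
obs 7: x=1/2 → posterior Inverse-Gamma(25/2, 737/16)
obs 8: x=-1 → posterior Inverse-Gamma(13, 737/16)
obs 9: x=-3 → posterior Inverse-Gamma(27/2, 769/16)
obs 10: x=5/4 → posterior Inverse-Gamma(14, 1619/32)
obs 11: x=7 → posterior Inverse-Gamma(29/2, 2643/32)
obs 12: x=0 → posterior Inverse-Gamma(15, 2659/32)
obs 13: x=3/4 → posterior Inverse-Gamma(31/2, 677/8)
obs 14: x=-3/2 → posterior Inverse-Gamma(16, 339/4)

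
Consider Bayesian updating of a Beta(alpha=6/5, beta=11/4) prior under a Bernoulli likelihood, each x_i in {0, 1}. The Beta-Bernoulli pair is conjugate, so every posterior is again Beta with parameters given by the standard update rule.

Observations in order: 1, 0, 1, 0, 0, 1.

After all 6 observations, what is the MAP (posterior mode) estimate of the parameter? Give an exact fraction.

obs 1: x=1 → posterior Beta(11/5, 11/4)
obs 2: x=0 → posterior Beta(11/5, 15/4)
obs 3: x=1 → posterior Beta(16/5, 15/4)
obs 4: x=0 → posterior Beta(16/5, 19/4)
obs 5: x=0 → posterior Beta(16/5, 23/4)
obs 6: x=1 → posterior Beta(21/5, 23/4)

64/159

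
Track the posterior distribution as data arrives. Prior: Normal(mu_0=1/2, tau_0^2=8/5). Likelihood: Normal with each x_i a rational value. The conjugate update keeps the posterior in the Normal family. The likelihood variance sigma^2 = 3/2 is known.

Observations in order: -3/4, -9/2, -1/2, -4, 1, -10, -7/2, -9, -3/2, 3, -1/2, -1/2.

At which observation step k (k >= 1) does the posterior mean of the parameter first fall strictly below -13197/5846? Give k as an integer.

k = 6

obs 1: x=-3/4 → posterior Normal(-9/62, 24/31)
obs 2: x=-9/2 → posterior Normal(-153/94, 24/47)
obs 3: x=-1/2 → posterior Normal(-169/126, 8/21)
obs 4: x=-4 → posterior Normal(-297/158, 24/79)
obs 5: x=1 → posterior Normal(-53/38, 24/95)
obs 6: x=-10 → posterior Normal(-195/74, 8/37)
obs 7: x=-7/2 → posterior Normal(-697/254, 24/127)
obs 8: x=-9 → posterior Normal(-985/286, 24/143)
obs 9: x=-3/2 → posterior Normal(-1033/318, 8/53)
obs 10: x=3 → posterior Normal(-937/350, 24/175)
obs 11: x=-1/2 → posterior Normal(-953/382, 24/191)
obs 12: x=-1/2 → posterior Normal(-323/138, 8/69)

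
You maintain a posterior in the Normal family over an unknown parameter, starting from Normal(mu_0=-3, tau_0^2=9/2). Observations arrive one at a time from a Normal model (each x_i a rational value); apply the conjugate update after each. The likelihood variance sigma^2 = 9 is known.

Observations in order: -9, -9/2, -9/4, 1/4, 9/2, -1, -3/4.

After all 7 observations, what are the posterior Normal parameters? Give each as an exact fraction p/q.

obs 1: x=-9 → posterior Normal(-5, 3)
obs 2: x=-9/2 → posterior Normal(-39/8, 9/4)
obs 3: x=-9/4 → posterior Normal(-87/20, 9/5)
obs 4: x=1/4 → posterior Normal(-43/12, 3/2)
obs 5: x=9/2 → posterior Normal(-17/7, 9/7)
obs 6: x=-1 → posterior Normal(-9/4, 9/8)
obs 7: x=-3/4 → posterior Normal(-25/12, 1)

mu_0=-25/12, tau_0^2=1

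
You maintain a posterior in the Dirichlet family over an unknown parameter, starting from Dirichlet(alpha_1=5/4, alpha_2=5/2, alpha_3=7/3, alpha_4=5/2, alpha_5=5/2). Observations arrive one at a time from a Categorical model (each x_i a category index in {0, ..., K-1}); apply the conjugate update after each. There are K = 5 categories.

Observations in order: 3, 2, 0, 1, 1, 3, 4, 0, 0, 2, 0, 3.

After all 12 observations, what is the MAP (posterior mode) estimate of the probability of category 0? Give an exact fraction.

51/217

obs 1: x=3 → posterior Dirichlet(5/4, 5/2, 7/3, 7/2, 5/2)
obs 2: x=2 → posterior Dirichlet(5/4, 5/2, 10/3, 7/2, 5/2)
obs 3: x=0 → posterior Dirichlet(9/4, 5/2, 10/3, 7/2, 5/2)
obs 4: x=1 → posterior Dirichlet(9/4, 7/2, 10/3, 7/2, 5/2)
obs 5: x=1 → posterior Dirichlet(9/4, 9/2, 10/3, 7/2, 5/2)
obs 6: x=3 → posterior Dirichlet(9/4, 9/2, 10/3, 9/2, 5/2)
obs 7: x=4 → posterior Dirichlet(9/4, 9/2, 10/3, 9/2, 7/2)
obs 8: x=0 → posterior Dirichlet(13/4, 9/2, 10/3, 9/2, 7/2)
obs 9: x=0 → posterior Dirichlet(17/4, 9/2, 10/3, 9/2, 7/2)
obs 10: x=2 → posterior Dirichlet(17/4, 9/2, 13/3, 9/2, 7/2)
obs 11: x=0 → posterior Dirichlet(21/4, 9/2, 13/3, 9/2, 7/2)
obs 12: x=3 → posterior Dirichlet(21/4, 9/2, 13/3, 11/2, 7/2)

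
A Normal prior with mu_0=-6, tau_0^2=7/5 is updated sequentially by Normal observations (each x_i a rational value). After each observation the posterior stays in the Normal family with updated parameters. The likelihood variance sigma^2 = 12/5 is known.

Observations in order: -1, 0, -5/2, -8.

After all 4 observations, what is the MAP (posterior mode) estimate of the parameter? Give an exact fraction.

-61/16

obs 1: x=-1 → posterior Normal(-79/19, 84/95)
obs 2: x=0 → posterior Normal(-79/26, 42/65)
obs 3: x=-5/2 → posterior Normal(-193/66, 28/55)
obs 4: x=-8 → posterior Normal(-61/16, 21/50)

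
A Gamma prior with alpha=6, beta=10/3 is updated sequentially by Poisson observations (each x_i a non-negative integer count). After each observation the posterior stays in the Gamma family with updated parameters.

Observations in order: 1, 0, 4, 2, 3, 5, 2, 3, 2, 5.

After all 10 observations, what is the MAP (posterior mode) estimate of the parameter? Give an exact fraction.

obs 1: x=1 → posterior Gamma(7, 13/3)
obs 2: x=0 → posterior Gamma(7, 16/3)
obs 3: x=4 → posterior Gamma(11, 19/3)
obs 4: x=2 → posterior Gamma(13, 22/3)
obs 5: x=3 → posterior Gamma(16, 25/3)
obs 6: x=5 → posterior Gamma(21, 28/3)
obs 7: x=2 → posterior Gamma(23, 31/3)
obs 8: x=3 → posterior Gamma(26, 34/3)
obs 9: x=2 → posterior Gamma(28, 37/3)
obs 10: x=5 → posterior Gamma(33, 40/3)

12/5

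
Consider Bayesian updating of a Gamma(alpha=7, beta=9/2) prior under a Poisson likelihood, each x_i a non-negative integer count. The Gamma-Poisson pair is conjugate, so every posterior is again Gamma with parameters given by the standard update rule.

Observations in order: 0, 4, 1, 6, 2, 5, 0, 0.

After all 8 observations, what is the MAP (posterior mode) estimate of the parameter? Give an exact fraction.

48/25

obs 1: x=0 → posterior Gamma(7, 11/2)
obs 2: x=4 → posterior Gamma(11, 13/2)
obs 3: x=1 → posterior Gamma(12, 15/2)
obs 4: x=6 → posterior Gamma(18, 17/2)
obs 5: x=2 → posterior Gamma(20, 19/2)
obs 6: x=5 → posterior Gamma(25, 21/2)
obs 7: x=0 → posterior Gamma(25, 23/2)
obs 8: x=0 → posterior Gamma(25, 25/2)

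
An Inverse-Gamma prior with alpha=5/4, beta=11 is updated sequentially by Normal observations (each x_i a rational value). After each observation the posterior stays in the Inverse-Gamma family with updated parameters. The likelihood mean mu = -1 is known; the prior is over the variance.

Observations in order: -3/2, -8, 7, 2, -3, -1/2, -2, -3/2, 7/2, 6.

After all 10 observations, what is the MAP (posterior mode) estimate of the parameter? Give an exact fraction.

obs 1: x=-3/2 → posterior Inverse-Gamma(7/4, 89/8)
obs 2: x=-8 → posterior Inverse-Gamma(9/4, 285/8)
obs 3: x=7 → posterior Inverse-Gamma(11/4, 541/8)
obs 4: x=2 → posterior Inverse-Gamma(13/4, 577/8)
obs 5: x=-3 → posterior Inverse-Gamma(15/4, 593/8)
obs 6: x=-1/2 → posterior Inverse-Gamma(17/4, 297/4)
obs 7: x=-2 → posterior Inverse-Gamma(19/4, 299/4)
obs 8: x=-3/2 → posterior Inverse-Gamma(21/4, 599/8)
obs 9: x=7/2 → posterior Inverse-Gamma(23/4, 85)
obs 10: x=6 → posterior Inverse-Gamma(25/4, 219/2)

438/29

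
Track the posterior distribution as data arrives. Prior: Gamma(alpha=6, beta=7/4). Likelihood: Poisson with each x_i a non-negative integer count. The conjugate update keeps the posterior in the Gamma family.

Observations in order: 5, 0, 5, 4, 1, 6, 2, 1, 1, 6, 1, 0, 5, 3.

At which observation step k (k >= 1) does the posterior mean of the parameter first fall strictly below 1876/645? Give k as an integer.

k = 9

obs 1: x=5 → posterior Gamma(11, 11/4)
obs 2: x=0 → posterior Gamma(11, 15/4)
obs 3: x=5 → posterior Gamma(16, 19/4)
obs 4: x=4 → posterior Gamma(20, 23/4)
obs 5: x=1 → posterior Gamma(21, 27/4)
obs 6: x=6 → posterior Gamma(27, 31/4)
obs 7: x=2 → posterior Gamma(29, 35/4)
obs 8: x=1 → posterior Gamma(30, 39/4)
obs 9: x=1 → posterior Gamma(31, 43/4)
obs 10: x=6 → posterior Gamma(37, 47/4)
obs 11: x=1 → posterior Gamma(38, 51/4)
obs 12: x=0 → posterior Gamma(38, 55/4)
obs 13: x=5 → posterior Gamma(43, 59/4)
obs 14: x=3 → posterior Gamma(46, 63/4)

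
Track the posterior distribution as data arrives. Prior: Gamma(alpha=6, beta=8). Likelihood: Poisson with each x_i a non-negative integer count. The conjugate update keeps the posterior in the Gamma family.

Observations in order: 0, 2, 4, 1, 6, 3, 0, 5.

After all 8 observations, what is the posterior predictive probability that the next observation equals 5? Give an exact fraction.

obs 1: x=0 → posterior Gamma(6, 9)
obs 2: x=2 → posterior Gamma(8, 10)
obs 3: x=4 → posterior Gamma(12, 11)
obs 4: x=1 → posterior Gamma(13, 12)
obs 5: x=6 → posterior Gamma(19, 13)
obs 6: x=3 → posterior Gamma(22, 14)
obs 7: x=0 → posterior Gamma(22, 15)
obs 8: x=5 → posterior Gamma(27, 16)

55139271970656943574452822612132233216/2367911594760467245844106297320951247361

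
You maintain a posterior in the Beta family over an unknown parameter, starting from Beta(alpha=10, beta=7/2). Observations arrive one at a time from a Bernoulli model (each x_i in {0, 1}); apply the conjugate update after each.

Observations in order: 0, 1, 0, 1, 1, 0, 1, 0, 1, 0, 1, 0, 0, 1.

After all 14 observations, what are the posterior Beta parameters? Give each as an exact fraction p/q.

obs 1: x=0 → posterior Beta(10, 9/2)
obs 2: x=1 → posterior Beta(11, 9/2)
obs 3: x=0 → posterior Beta(11, 11/2)
obs 4: x=1 → posterior Beta(12, 11/2)
obs 5: x=1 → posterior Beta(13, 11/2)
obs 6: x=0 → posterior Beta(13, 13/2)
obs 7: x=1 → posterior Beta(14, 13/2)
obs 8: x=0 → posterior Beta(14, 15/2)
obs 9: x=1 → posterior Beta(15, 15/2)
obs 10: x=0 → posterior Beta(15, 17/2)
obs 11: x=1 → posterior Beta(16, 17/2)
obs 12: x=0 → posterior Beta(16, 19/2)
obs 13: x=0 → posterior Beta(16, 21/2)
obs 14: x=1 → posterior Beta(17, 21/2)

alpha=17, beta=21/2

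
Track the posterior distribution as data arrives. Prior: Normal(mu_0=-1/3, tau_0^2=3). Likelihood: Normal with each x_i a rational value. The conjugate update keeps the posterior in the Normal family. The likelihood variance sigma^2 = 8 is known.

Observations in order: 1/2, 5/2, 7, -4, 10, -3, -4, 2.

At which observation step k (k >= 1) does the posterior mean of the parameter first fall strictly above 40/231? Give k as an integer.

k = 2

obs 1: x=1/2 → posterior Normal(-7/66, 24/11)
obs 2: x=5/2 → posterior Normal(19/42, 12/7)
obs 3: x=7 → posterior Normal(82/51, 24/17)
obs 4: x=-4 → posterior Normal(23/30, 6/5)
obs 5: x=10 → posterior Normal(136/69, 24/23)
obs 6: x=-3 → posterior Normal(109/78, 12/13)
obs 7: x=-4 → posterior Normal(73/87, 24/29)
obs 8: x=2 → posterior Normal(91/96, 3/4)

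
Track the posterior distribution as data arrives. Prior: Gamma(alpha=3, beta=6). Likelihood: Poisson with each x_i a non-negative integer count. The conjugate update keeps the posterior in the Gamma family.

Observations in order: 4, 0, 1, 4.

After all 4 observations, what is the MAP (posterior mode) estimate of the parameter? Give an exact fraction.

obs 1: x=4 → posterior Gamma(7, 7)
obs 2: x=0 → posterior Gamma(7, 8)
obs 3: x=1 → posterior Gamma(8, 9)
obs 4: x=4 → posterior Gamma(12, 10)

11/10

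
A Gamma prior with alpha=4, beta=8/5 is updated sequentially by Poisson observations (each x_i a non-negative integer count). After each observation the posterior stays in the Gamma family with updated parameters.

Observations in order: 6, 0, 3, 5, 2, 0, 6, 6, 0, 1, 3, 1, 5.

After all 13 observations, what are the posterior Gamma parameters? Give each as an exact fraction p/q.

alpha=42, beta=73/5

obs 1: x=6 → posterior Gamma(10, 13/5)
obs 2: x=0 → posterior Gamma(10, 18/5)
obs 3: x=3 → posterior Gamma(13, 23/5)
obs 4: x=5 → posterior Gamma(18, 28/5)
obs 5: x=2 → posterior Gamma(20, 33/5)
obs 6: x=0 → posterior Gamma(20, 38/5)
obs 7: x=6 → posterior Gamma(26, 43/5)
obs 8: x=6 → posterior Gamma(32, 48/5)
obs 9: x=0 → posterior Gamma(32, 53/5)
obs 10: x=1 → posterior Gamma(33, 58/5)
obs 11: x=3 → posterior Gamma(36, 63/5)
obs 12: x=1 → posterior Gamma(37, 68/5)
obs 13: x=5 → posterior Gamma(42, 73/5)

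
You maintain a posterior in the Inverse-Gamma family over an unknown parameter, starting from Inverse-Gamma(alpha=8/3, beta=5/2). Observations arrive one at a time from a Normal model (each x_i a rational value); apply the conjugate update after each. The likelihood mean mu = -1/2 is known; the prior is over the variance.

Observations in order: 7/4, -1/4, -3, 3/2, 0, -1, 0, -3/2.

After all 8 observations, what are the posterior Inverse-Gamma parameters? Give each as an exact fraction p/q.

obs 1: x=7/4 → posterior Inverse-Gamma(19/6, 161/32)
obs 2: x=-1/4 → posterior Inverse-Gamma(11/3, 81/16)
obs 3: x=-3 → posterior Inverse-Gamma(25/6, 131/16)
obs 4: x=3/2 → posterior Inverse-Gamma(14/3, 163/16)
obs 5: x=0 → posterior Inverse-Gamma(31/6, 165/16)
obs 6: x=-1 → posterior Inverse-Gamma(17/3, 167/16)
obs 7: x=0 → posterior Inverse-Gamma(37/6, 169/16)
obs 8: x=-3/2 → posterior Inverse-Gamma(20/3, 177/16)

alpha=20/3, beta=177/16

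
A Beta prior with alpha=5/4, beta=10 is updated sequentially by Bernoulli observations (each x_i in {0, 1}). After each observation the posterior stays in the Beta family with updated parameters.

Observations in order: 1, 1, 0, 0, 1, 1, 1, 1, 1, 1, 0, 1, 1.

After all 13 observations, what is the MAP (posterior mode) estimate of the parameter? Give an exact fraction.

41/89

obs 1: x=1 → posterior Beta(9/4, 10)
obs 2: x=1 → posterior Beta(13/4, 10)
obs 3: x=0 → posterior Beta(13/4, 11)
obs 4: x=0 → posterior Beta(13/4, 12)
obs 5: x=1 → posterior Beta(17/4, 12)
obs 6: x=1 → posterior Beta(21/4, 12)
obs 7: x=1 → posterior Beta(25/4, 12)
obs 8: x=1 → posterior Beta(29/4, 12)
obs 9: x=1 → posterior Beta(33/4, 12)
obs 10: x=1 → posterior Beta(37/4, 12)
obs 11: x=0 → posterior Beta(37/4, 13)
obs 12: x=1 → posterior Beta(41/4, 13)
obs 13: x=1 → posterior Beta(45/4, 13)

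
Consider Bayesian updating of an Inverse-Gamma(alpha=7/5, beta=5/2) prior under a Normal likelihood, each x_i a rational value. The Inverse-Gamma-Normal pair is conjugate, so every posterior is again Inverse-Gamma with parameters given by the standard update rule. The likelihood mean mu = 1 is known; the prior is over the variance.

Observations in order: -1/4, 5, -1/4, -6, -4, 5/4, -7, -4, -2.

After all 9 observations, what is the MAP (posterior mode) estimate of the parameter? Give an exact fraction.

15695/1104

obs 1: x=-1/4 → posterior Inverse-Gamma(19/10, 105/32)
obs 2: x=5 → posterior Inverse-Gamma(12/5, 361/32)
obs 3: x=-1/4 → posterior Inverse-Gamma(29/10, 193/16)
obs 4: x=-6 → posterior Inverse-Gamma(17/5, 585/16)
obs 5: x=-4 → posterior Inverse-Gamma(39/10, 785/16)
obs 6: x=5/4 → posterior Inverse-Gamma(22/5, 1571/32)
obs 7: x=-7 → posterior Inverse-Gamma(49/10, 2595/32)
obs 8: x=-4 → posterior Inverse-Gamma(27/5, 2995/32)
obs 9: x=-2 → posterior Inverse-Gamma(59/10, 3139/32)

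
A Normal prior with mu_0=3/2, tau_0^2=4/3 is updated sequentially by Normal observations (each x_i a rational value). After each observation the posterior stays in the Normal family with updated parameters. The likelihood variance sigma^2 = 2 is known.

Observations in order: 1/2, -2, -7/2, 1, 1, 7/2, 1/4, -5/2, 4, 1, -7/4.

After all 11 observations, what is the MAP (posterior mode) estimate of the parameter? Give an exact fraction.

3/10

obs 1: x=1/2 → posterior Normal(11/10, 4/5)
obs 2: x=-2 → posterior Normal(3/14, 4/7)
obs 3: x=-7/2 → posterior Normal(-11/18, 4/9)
obs 4: x=1 → posterior Normal(-7/22, 4/11)
obs 5: x=1 → posterior Normal(-3/26, 4/13)
obs 6: x=7/2 → posterior Normal(11/30, 4/15)
obs 7: x=1/4 → posterior Normal(6/17, 4/17)
obs 8: x=-5/2 → posterior Normal(1/19, 4/19)
obs 9: x=4 → posterior Normal(3/7, 4/21)
obs 10: x=1 → posterior Normal(11/23, 4/23)
obs 11: x=-7/4 → posterior Normal(3/10, 4/25)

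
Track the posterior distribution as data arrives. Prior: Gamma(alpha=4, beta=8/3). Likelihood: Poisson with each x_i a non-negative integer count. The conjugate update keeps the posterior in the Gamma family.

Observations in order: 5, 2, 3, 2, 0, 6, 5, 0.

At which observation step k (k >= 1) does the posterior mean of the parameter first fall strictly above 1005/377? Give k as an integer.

k = 7

obs 1: x=5 → posterior Gamma(9, 11/3)
obs 2: x=2 → posterior Gamma(11, 14/3)
obs 3: x=3 → posterior Gamma(14, 17/3)
obs 4: x=2 → posterior Gamma(16, 20/3)
obs 5: x=0 → posterior Gamma(16, 23/3)
obs 6: x=6 → posterior Gamma(22, 26/3)
obs 7: x=5 → posterior Gamma(27, 29/3)
obs 8: x=0 → posterior Gamma(27, 32/3)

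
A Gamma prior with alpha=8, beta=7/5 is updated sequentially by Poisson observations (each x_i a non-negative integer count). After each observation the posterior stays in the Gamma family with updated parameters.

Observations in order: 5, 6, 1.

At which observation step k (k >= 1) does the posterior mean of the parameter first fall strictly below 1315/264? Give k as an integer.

k = 3

obs 1: x=5 → posterior Gamma(13, 12/5)
obs 2: x=6 → posterior Gamma(19, 17/5)
obs 3: x=1 → posterior Gamma(20, 22/5)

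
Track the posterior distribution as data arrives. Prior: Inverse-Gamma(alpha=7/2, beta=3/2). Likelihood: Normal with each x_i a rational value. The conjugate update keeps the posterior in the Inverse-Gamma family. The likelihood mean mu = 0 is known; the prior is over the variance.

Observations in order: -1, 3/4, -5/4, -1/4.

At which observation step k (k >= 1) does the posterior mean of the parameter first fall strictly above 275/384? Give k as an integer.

obs 1: x=-1 → posterior Inverse-Gamma(4, 2)
obs 2: x=3/4 → posterior Inverse-Gamma(9/2, 73/32)
obs 3: x=-5/4 → posterior Inverse-Gamma(5, 49/16)
obs 4: x=-1/4 → posterior Inverse-Gamma(11/2, 99/32)

k = 3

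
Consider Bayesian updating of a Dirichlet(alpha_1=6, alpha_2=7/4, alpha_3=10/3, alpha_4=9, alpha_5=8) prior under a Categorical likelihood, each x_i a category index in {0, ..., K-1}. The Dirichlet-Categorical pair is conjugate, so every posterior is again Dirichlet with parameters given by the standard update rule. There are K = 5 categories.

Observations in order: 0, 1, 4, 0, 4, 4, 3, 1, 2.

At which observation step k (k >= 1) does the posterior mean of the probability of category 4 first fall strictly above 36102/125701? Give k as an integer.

obs 1: x=0 → posterior Dirichlet(7, 7/4, 10/3, 9, 8)
obs 2: x=1 → posterior Dirichlet(7, 11/4, 10/3, 9, 8)
obs 3: x=4 → posterior Dirichlet(7, 11/4, 10/3, 9, 9)
obs 4: x=0 → posterior Dirichlet(8, 11/4, 10/3, 9, 9)
obs 5: x=4 → posterior Dirichlet(8, 11/4, 10/3, 9, 10)
obs 6: x=4 → posterior Dirichlet(8, 11/4, 10/3, 9, 11)
obs 7: x=3 → posterior Dirichlet(8, 11/4, 10/3, 10, 11)
obs 8: x=1 → posterior Dirichlet(8, 15/4, 10/3, 10, 11)
obs 9: x=2 → posterior Dirichlet(8, 15/4, 13/3, 10, 11)

k = 3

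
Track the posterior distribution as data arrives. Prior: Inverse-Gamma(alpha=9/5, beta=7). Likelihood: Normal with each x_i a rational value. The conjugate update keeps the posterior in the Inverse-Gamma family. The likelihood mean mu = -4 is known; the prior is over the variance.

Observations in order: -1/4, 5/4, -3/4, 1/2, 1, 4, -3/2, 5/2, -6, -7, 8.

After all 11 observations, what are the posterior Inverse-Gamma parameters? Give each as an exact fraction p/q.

alpha=73/10, beta=6095/32

obs 1: x=-1/4 → posterior Inverse-Gamma(23/10, 449/32)
obs 2: x=5/4 → posterior Inverse-Gamma(14/5, 445/16)
obs 3: x=-3/4 → posterior Inverse-Gamma(33/10, 1059/32)
obs 4: x=1/2 → posterior Inverse-Gamma(19/5, 1383/32)
obs 5: x=1 → posterior Inverse-Gamma(43/10, 1783/32)
obs 6: x=4 → posterior Inverse-Gamma(24/5, 2807/32)
obs 7: x=-3/2 → posterior Inverse-Gamma(53/10, 2907/32)
obs 8: x=5/2 → posterior Inverse-Gamma(29/5, 3583/32)
obs 9: x=-6 → posterior Inverse-Gamma(63/10, 3647/32)
obs 10: x=-7 → posterior Inverse-Gamma(34/5, 3791/32)
obs 11: x=8 → posterior Inverse-Gamma(73/10, 6095/32)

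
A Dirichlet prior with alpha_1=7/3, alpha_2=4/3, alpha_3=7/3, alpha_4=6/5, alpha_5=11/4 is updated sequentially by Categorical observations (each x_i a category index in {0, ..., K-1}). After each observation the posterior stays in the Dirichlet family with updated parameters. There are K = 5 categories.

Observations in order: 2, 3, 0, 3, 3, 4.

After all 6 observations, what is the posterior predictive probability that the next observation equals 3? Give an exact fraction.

obs 1: x=2 → posterior Dirichlet(7/3, 4/3, 10/3, 6/5, 11/4)
obs 2: x=3 → posterior Dirichlet(7/3, 4/3, 10/3, 11/5, 11/4)
obs 3: x=0 → posterior Dirichlet(10/3, 4/3, 10/3, 11/5, 11/4)
obs 4: x=3 → posterior Dirichlet(10/3, 4/3, 10/3, 16/5, 11/4)
obs 5: x=3 → posterior Dirichlet(10/3, 4/3, 10/3, 21/5, 11/4)
obs 6: x=4 → posterior Dirichlet(10/3, 4/3, 10/3, 21/5, 15/4)

84/319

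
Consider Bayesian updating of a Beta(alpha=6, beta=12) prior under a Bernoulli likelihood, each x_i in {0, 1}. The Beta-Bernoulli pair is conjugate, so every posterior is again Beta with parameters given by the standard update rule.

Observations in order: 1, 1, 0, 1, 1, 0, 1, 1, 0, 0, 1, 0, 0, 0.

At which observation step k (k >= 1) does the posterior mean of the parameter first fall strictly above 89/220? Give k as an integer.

k = 4

obs 1: x=1 → posterior Beta(7, 12)
obs 2: x=1 → posterior Beta(8, 12)
obs 3: x=0 → posterior Beta(8, 13)
obs 4: x=1 → posterior Beta(9, 13)
obs 5: x=1 → posterior Beta(10, 13)
obs 6: x=0 → posterior Beta(10, 14)
obs 7: x=1 → posterior Beta(11, 14)
obs 8: x=1 → posterior Beta(12, 14)
obs 9: x=0 → posterior Beta(12, 15)
obs 10: x=0 → posterior Beta(12, 16)
obs 11: x=1 → posterior Beta(13, 16)
obs 12: x=0 → posterior Beta(13, 17)
obs 13: x=0 → posterior Beta(13, 18)
obs 14: x=0 → posterior Beta(13, 19)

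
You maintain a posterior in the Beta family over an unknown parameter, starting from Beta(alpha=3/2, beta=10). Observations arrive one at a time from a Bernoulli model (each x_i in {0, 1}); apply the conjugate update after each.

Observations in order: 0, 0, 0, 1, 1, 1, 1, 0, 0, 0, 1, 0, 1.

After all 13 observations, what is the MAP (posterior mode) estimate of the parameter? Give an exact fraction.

obs 1: x=0 → posterior Beta(3/2, 11)
obs 2: x=0 → posterior Beta(3/2, 12)
obs 3: x=0 → posterior Beta(3/2, 13)
obs 4: x=1 → posterior Beta(5/2, 13)
obs 5: x=1 → posterior Beta(7/2, 13)
obs 6: x=1 → posterior Beta(9/2, 13)
obs 7: x=1 → posterior Beta(11/2, 13)
obs 8: x=0 → posterior Beta(11/2, 14)
obs 9: x=0 → posterior Beta(11/2, 15)
obs 10: x=0 → posterior Beta(11/2, 16)
obs 11: x=1 → posterior Beta(13/2, 16)
obs 12: x=0 → posterior Beta(13/2, 17)
obs 13: x=1 → posterior Beta(15/2, 17)

13/45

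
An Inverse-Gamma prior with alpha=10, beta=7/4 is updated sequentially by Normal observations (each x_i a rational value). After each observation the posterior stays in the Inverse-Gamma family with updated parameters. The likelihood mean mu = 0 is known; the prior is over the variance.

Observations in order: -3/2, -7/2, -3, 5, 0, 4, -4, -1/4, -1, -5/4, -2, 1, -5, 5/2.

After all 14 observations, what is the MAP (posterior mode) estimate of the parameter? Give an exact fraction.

983/288

obs 1: x=-3/2 → posterior Inverse-Gamma(21/2, 23/8)
obs 2: x=-7/2 → posterior Inverse-Gamma(11, 9)
obs 3: x=-3 → posterior Inverse-Gamma(23/2, 27/2)
obs 4: x=5 → posterior Inverse-Gamma(12, 26)
obs 5: x=0 → posterior Inverse-Gamma(25/2, 26)
obs 6: x=4 → posterior Inverse-Gamma(13, 34)
obs 7: x=-4 → posterior Inverse-Gamma(27/2, 42)
obs 8: x=-1/4 → posterior Inverse-Gamma(14, 1345/32)
obs 9: x=-1 → posterior Inverse-Gamma(29/2, 1361/32)
obs 10: x=-5/4 → posterior Inverse-Gamma(15, 693/16)
obs 11: x=-2 → posterior Inverse-Gamma(31/2, 725/16)
obs 12: x=1 → posterior Inverse-Gamma(16, 733/16)
obs 13: x=-5 → posterior Inverse-Gamma(33/2, 933/16)
obs 14: x=5/2 → posterior Inverse-Gamma(17, 983/16)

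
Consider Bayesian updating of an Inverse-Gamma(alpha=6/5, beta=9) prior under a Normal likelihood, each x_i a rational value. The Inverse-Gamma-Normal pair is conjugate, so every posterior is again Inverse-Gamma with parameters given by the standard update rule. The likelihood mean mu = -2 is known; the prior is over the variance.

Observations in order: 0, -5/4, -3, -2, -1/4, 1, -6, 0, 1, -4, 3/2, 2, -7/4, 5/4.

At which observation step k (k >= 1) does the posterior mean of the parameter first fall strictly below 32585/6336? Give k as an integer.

k = 5

obs 1: x=0 → posterior Inverse-Gamma(17/10, 11)
obs 2: x=-5/4 → posterior Inverse-Gamma(11/5, 361/32)
obs 3: x=-3 → posterior Inverse-Gamma(27/10, 377/32)
obs 4: x=-2 → posterior Inverse-Gamma(16/5, 377/32)
obs 5: x=-1/4 → posterior Inverse-Gamma(37/10, 213/16)
obs 6: x=1 → posterior Inverse-Gamma(21/5, 285/16)
obs 7: x=-6 → posterior Inverse-Gamma(47/10, 413/16)
obs 8: x=0 → posterior Inverse-Gamma(26/5, 445/16)
obs 9: x=1 → posterior Inverse-Gamma(57/10, 517/16)
obs 10: x=-4 → posterior Inverse-Gamma(31/5, 549/16)
obs 11: x=3/2 → posterior Inverse-Gamma(67/10, 647/16)
obs 12: x=2 → posterior Inverse-Gamma(36/5, 775/16)
obs 13: x=-7/4 → posterior Inverse-Gamma(77/10, 1551/32)
obs 14: x=5/4 → posterior Inverse-Gamma(41/5, 215/4)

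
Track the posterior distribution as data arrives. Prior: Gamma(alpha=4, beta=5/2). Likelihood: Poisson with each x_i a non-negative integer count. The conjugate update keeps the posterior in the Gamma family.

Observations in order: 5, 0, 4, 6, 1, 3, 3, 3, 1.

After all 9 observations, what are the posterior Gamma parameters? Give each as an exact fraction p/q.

obs 1: x=5 → posterior Gamma(9, 7/2)
obs 2: x=0 → posterior Gamma(9, 9/2)
obs 3: x=4 → posterior Gamma(13, 11/2)
obs 4: x=6 → posterior Gamma(19, 13/2)
obs 5: x=1 → posterior Gamma(20, 15/2)
obs 6: x=3 → posterior Gamma(23, 17/2)
obs 7: x=3 → posterior Gamma(26, 19/2)
obs 8: x=3 → posterior Gamma(29, 21/2)
obs 9: x=1 → posterior Gamma(30, 23/2)

alpha=30, beta=23/2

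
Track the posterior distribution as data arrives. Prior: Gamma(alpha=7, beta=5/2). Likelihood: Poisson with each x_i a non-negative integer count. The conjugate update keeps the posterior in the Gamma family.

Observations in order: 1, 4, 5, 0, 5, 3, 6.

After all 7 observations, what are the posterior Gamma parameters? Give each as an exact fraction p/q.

obs 1: x=1 → posterior Gamma(8, 7/2)
obs 2: x=4 → posterior Gamma(12, 9/2)
obs 3: x=5 → posterior Gamma(17, 11/2)
obs 4: x=0 → posterior Gamma(17, 13/2)
obs 5: x=5 → posterior Gamma(22, 15/2)
obs 6: x=3 → posterior Gamma(25, 17/2)
obs 7: x=6 → posterior Gamma(31, 19/2)

alpha=31, beta=19/2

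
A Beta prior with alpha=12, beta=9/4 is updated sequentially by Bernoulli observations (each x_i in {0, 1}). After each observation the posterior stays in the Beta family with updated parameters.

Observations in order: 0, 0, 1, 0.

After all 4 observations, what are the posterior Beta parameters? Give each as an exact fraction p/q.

obs 1: x=0 → posterior Beta(12, 13/4)
obs 2: x=0 → posterior Beta(12, 17/4)
obs 3: x=1 → posterior Beta(13, 17/4)
obs 4: x=0 → posterior Beta(13, 21/4)

alpha=13, beta=21/4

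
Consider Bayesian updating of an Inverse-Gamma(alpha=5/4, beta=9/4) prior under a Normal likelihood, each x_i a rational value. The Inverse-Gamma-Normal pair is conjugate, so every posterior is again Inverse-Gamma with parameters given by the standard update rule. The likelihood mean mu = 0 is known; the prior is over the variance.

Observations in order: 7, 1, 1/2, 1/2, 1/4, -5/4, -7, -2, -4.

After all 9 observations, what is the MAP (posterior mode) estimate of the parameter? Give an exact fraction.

335/36

obs 1: x=7 → posterior Inverse-Gamma(7/4, 107/4)
obs 2: x=1 → posterior Inverse-Gamma(9/4, 109/4)
obs 3: x=1/2 → posterior Inverse-Gamma(11/4, 219/8)
obs 4: x=1/2 → posterior Inverse-Gamma(13/4, 55/2)
obs 5: x=1/4 → posterior Inverse-Gamma(15/4, 881/32)
obs 6: x=-5/4 → posterior Inverse-Gamma(17/4, 453/16)
obs 7: x=-7 → posterior Inverse-Gamma(19/4, 845/16)
obs 8: x=-2 → posterior Inverse-Gamma(21/4, 877/16)
obs 9: x=-4 → posterior Inverse-Gamma(23/4, 1005/16)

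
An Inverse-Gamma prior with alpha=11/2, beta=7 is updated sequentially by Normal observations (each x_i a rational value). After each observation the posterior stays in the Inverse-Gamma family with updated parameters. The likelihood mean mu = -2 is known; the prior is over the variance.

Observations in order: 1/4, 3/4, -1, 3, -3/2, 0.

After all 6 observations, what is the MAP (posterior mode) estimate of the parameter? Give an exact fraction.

obs 1: x=1/4 → posterior Inverse-Gamma(6, 305/32)
obs 2: x=3/4 → posterior Inverse-Gamma(13/2, 213/16)
obs 3: x=-1 → posterior Inverse-Gamma(7, 221/16)
obs 4: x=3 → posterior Inverse-Gamma(15/2, 421/16)
obs 5: x=-3/2 → posterior Inverse-Gamma(8, 423/16)
obs 6: x=0 → posterior Inverse-Gamma(17/2, 455/16)

455/152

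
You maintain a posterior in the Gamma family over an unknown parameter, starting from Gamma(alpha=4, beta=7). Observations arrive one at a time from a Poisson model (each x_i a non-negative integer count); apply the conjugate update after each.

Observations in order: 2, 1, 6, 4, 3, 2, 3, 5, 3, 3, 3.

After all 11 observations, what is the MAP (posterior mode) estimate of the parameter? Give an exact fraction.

19/9

obs 1: x=2 → posterior Gamma(6, 8)
obs 2: x=1 → posterior Gamma(7, 9)
obs 3: x=6 → posterior Gamma(13, 10)
obs 4: x=4 → posterior Gamma(17, 11)
obs 5: x=3 → posterior Gamma(20, 12)
obs 6: x=2 → posterior Gamma(22, 13)
obs 7: x=3 → posterior Gamma(25, 14)
obs 8: x=5 → posterior Gamma(30, 15)
obs 9: x=3 → posterior Gamma(33, 16)
obs 10: x=3 → posterior Gamma(36, 17)
obs 11: x=3 → posterior Gamma(39, 18)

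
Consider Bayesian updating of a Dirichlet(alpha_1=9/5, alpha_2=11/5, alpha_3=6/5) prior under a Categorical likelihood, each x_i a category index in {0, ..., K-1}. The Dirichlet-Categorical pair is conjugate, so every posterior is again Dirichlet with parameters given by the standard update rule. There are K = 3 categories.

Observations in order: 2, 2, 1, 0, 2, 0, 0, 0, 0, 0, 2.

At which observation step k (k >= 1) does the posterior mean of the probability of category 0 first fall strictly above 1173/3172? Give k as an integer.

obs 1: x=2 → posterior Dirichlet(9/5, 11/5, 11/5)
obs 2: x=2 → posterior Dirichlet(9/5, 11/5, 16/5)
obs 3: x=1 → posterior Dirichlet(9/5, 16/5, 16/5)
obs 4: x=0 → posterior Dirichlet(14/5, 16/5, 16/5)
obs 5: x=2 → posterior Dirichlet(14/5, 16/5, 21/5)
obs 6: x=0 → posterior Dirichlet(19/5, 16/5, 21/5)
obs 7: x=0 → posterior Dirichlet(24/5, 16/5, 21/5)
obs 8: x=0 → posterior Dirichlet(29/5, 16/5, 21/5)
obs 9: x=0 → posterior Dirichlet(34/5, 16/5, 21/5)
obs 10: x=0 → posterior Dirichlet(39/5, 16/5, 21/5)
obs 11: x=2 → posterior Dirichlet(39/5, 16/5, 26/5)

k = 7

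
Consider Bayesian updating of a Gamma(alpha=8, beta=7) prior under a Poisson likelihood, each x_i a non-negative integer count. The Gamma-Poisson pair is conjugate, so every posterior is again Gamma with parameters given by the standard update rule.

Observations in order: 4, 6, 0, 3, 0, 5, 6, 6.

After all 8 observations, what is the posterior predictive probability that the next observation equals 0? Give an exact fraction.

491436992041778317434363998472690582275390625/5708990770823839524233143877797980545530986496

obs 1: x=4 → posterior Gamma(12, 8)
obs 2: x=6 → posterior Gamma(18, 9)
obs 3: x=0 → posterior Gamma(18, 10)
obs 4: x=3 → posterior Gamma(21, 11)
obs 5: x=0 → posterior Gamma(21, 12)
obs 6: x=5 → posterior Gamma(26, 13)
obs 7: x=6 → posterior Gamma(32, 14)
obs 8: x=6 → posterior Gamma(38, 15)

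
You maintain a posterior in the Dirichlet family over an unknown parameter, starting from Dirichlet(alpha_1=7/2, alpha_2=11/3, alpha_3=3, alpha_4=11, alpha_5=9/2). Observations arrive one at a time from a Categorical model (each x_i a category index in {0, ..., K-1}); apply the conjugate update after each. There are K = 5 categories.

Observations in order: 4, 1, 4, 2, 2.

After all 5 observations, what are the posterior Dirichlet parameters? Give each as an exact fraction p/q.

alpha_1=7/2, alpha_2=14/3, alpha_3=5, alpha_4=11, alpha_5=13/2

obs 1: x=4 → posterior Dirichlet(7/2, 11/3, 3, 11, 11/2)
obs 2: x=1 → posterior Dirichlet(7/2, 14/3, 3, 11, 11/2)
obs 3: x=4 → posterior Dirichlet(7/2, 14/3, 3, 11, 13/2)
obs 4: x=2 → posterior Dirichlet(7/2, 14/3, 4, 11, 13/2)
obs 5: x=2 → posterior Dirichlet(7/2, 14/3, 5, 11, 13/2)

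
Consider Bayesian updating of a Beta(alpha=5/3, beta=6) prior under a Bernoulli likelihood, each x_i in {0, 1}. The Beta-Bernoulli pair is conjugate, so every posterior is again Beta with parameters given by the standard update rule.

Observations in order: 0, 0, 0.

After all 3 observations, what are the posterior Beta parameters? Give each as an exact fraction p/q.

obs 1: x=0 → posterior Beta(5/3, 7)
obs 2: x=0 → posterior Beta(5/3, 8)
obs 3: x=0 → posterior Beta(5/3, 9)

alpha=5/3, beta=9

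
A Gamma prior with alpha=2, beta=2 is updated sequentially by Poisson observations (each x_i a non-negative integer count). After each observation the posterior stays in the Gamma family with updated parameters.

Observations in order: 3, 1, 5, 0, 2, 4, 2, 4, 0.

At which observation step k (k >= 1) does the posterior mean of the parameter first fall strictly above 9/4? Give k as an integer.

k = 8

obs 1: x=3 → posterior Gamma(5, 3)
obs 2: x=1 → posterior Gamma(6, 4)
obs 3: x=5 → posterior Gamma(11, 5)
obs 4: x=0 → posterior Gamma(11, 6)
obs 5: x=2 → posterior Gamma(13, 7)
obs 6: x=4 → posterior Gamma(17, 8)
obs 7: x=2 → posterior Gamma(19, 9)
obs 8: x=4 → posterior Gamma(23, 10)
obs 9: x=0 → posterior Gamma(23, 11)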